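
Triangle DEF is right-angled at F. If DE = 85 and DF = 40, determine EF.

Rearranging the Pythagorean theorem to solve for the unknown leg:
leg^2 = hypotenuse^2 - known_leg^2 = 7225 - 1600 = 5625
leg = sqrt(5625) = 75.

75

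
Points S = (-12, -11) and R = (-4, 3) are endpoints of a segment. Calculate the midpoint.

The midpoint is the point halfway along the segment.
Move half the horizontal distance: -12 + (-4 - -12)/2 = -12 + 8/2 = -8
Move half the vertical distance: -11 + (3 - -11)/2 = -11 + 14/2 = -4
Midpoint = (-8, -4)

(-8, -4)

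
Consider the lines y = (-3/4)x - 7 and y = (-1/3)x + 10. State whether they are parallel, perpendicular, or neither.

Slope of line 1: m1 = -3/4
Slope of line 2: m2 = -1/3
m1 != m2 and m1*m2 = 1/4 != -1. Neither.

Neither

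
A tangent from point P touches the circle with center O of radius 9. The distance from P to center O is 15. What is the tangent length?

Let T be the point of tangency. Then OT ⊥ PT (radius ⊥ tangent).
In right triangle OTP: OP² = OT² + PT²
15² = 9² + PT²
PT² = 144, PT = 12

12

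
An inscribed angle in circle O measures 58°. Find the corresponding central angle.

By the inscribed angle theorem, the central angle is twice the inscribed angle.
Central angle = 2 × 58° = 116°

116°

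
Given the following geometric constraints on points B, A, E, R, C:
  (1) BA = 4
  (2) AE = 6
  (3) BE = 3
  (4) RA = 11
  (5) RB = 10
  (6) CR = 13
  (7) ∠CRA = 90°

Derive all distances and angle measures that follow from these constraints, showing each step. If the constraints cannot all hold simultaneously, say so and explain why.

The constraints are consistent.

Step 1: From AR = 11, RC = 13, and ∠ARC = 90°, by the law of cosines:
  AC² = AR² + RC² - 2·AR·RC·cos(90°) = 121 + 169 - 0 = 290
  AC ≈ 17.03

Step 2: From BA = 4, BE = 3, AE = 6, by the inverse law of cosines:
  cos(∠ABE) = (BA² + BE² - AE²) / (2·BA·BE)
  ∠ABE = 117.28°

Step 3: From BA = 4, BR = 10, AR = 11, by the inverse law of cosines:
  cos(∠ABR) = (BA² + BR² - AR²) / (2·BA·BR)
  ∠ABR = 93.58°

Step 4: From AB = 4, AE = 6, BE = 3, by the inverse law of cosines:
  cos(∠BAE) = (AB² + AE² - BE²) / (2·AB·AE)
  ∠BAE = 26.38°

Step 5: From AB = 4, AR = 11, BR = 10, by the inverse law of cosines:
  cos(∠BAR) = (AB² + AR² - BR²) / (2·AB·AR)
  ∠BAR = 65.14°

Step 6: From EA = 6, EB = 3, AB = 4, by the inverse law of cosines:
  cos(∠AEB) = (EA² + EB² - AB²) / (2·EA·EB)
  ∠AEB = 36.34°

Step 7: From RA = 11, RB = 10, AB = 4, by the inverse law of cosines:
  cos(∠ARB) = (RA² + RB² - AB²) / (2·RA·RB)
  ∠ARB = 21.28°

Step 8: From AC = 17.03, AR = 11, CR = 13, by the inverse law of cosines:
  cos(∠CAR) = (AC² + AR² - CR²) / (2·AC·AR)
  ∠CAR = 49.76°

Step 9: From CA = 17.03, CR = 13, AR = 11, by the inverse law of cosines:
  cos(∠ACR) = (CA² + CR² - AR²) / (2·CA·CR)
  ∠ACR = 40.24°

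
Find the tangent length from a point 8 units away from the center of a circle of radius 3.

Let T be the point of tangency. Then OT ⊥ AT (radius ⊥ tangent).
In right triangle OTA: OA² = OT² + AT²
8² = 3² + AT²
AT² = 55, AT = sqrt(55)

sqrt(55)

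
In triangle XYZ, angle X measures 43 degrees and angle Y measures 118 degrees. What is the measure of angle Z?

angle Z = 180 - 43 - 118 = 19 degrees.

19 degrees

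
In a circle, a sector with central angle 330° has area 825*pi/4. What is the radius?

r² = 360 × 825*pi/4 / (π × 330) = 225, so r = 15.

15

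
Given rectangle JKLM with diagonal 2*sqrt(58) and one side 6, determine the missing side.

Using the Pythagorean theorem: d^2 = a^2 + b^2
b^2 = d^2 - a^2
b^2 = 232 - 36
b^2 = 196
b = sqrt(196) = 14

14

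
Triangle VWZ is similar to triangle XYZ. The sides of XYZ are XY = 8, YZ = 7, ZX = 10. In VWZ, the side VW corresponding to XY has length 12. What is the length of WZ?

Similar triangles have proportional sides. Setting up the proportion:
VW / XY = WZ / YZ
12 / 8 = WZ / 7
WZ = 7 * 12 / 8 = 21/2.

21/2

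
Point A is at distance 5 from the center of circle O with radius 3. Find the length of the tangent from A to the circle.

Let T be the point of tangency. Then OT ⊥ AT (radius ⊥ tangent).
In right triangle OTA: OA² = OT² + AT²
5² = 3² + AT²
AT² = 16, AT = 4

4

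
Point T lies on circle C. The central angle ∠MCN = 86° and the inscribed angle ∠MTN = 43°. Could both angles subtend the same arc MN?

By the inscribed angle theorem, if both angles subtend the same arc, the inscribed angle must be half the central angle.
Half of 86° = 43°, which equals the given inscribed angle of 43°.
Therefore, yes, they correspond to the same arc.

Yes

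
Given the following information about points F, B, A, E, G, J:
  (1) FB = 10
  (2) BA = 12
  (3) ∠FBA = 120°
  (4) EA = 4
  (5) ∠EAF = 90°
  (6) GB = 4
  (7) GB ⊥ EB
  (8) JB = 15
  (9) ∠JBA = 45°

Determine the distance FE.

Step 1: By the law of cosines on triangle FBA: FA² = 10² + 12² − 2·10·12·cos(120°) = 364, so FA = 2·√91.
Step 2: By the law of cosines on triangle FAE: FE² = (2·√91)² + 4² − 2·2·√91·4·cos(90°) = 380, so FE = 2·√95.

Therefore, the length of FE = 2·√95.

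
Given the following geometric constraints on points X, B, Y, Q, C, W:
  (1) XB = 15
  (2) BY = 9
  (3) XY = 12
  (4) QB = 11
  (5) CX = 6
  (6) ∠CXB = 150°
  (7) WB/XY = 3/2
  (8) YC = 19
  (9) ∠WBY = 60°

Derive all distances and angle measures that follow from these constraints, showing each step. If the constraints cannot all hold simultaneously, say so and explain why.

These constraints are not satisfiable: by the triangle inequality in triangle XYC, (3) XY = 12 and (5) CX = 6 force YC ≤ 12 + 6 = 18, but (8) says YC = 19. No planar figure meets all of them, so nothing further can be derived.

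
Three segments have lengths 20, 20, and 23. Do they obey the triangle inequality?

For three segments to close into a triangle, no single side can be as long as the other two combined.
The longest side is 23, and 20 + 20 = 40 > 23.
A triangle can be formed.

Yes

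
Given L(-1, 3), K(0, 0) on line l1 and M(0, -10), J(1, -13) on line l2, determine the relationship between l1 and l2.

Slope of line 1: m1 = (0 - 3)/(0 - -1) = -3/1 = -3
Slope of line 2: m2 = (-13 - -10)/(1 - 0) = -3/1 = -3
Two lines are parallel if and only if they have equal slopes (or both are vertical).
Here m1 = m2 = -3, confirming the lines are parallel.

Parallel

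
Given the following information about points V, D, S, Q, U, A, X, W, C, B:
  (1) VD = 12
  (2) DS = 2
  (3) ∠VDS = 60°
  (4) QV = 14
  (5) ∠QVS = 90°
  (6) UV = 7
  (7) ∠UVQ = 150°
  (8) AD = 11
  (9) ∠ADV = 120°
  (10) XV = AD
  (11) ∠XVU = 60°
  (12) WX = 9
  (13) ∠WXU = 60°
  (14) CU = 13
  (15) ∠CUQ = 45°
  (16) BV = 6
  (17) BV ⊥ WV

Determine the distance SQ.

Step 1: By the law of cosines on triangle SDV: SV² = 2² + 12² − 2·2·12·cos(60°) = 124, so SV = 2·√31.
Step 2: By the law of cosines on triangle SVQ: SQ² = (2·√31)² + 14² − 2·2·√31·14·cos(90°) = 320, so SQ = 8·√5.

Therefore, the length of SQ = 8·√5.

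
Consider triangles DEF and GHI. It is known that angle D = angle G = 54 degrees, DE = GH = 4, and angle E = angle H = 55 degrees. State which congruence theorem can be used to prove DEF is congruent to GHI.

Consider the given information: angle D = angle G = 54 degrees, DE = GH = 4, and angle E = angle H = 55 degrees
This is not SAS or AAS: SAS requires two sides and the included angle between them. AAS requires two angles and a non-included side.
The correct criterion is ASA. Two pairs of corresponding angles and the included side are equal (Angle-Side-Angle).

ASA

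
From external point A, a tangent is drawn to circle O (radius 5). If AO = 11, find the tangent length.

tangent = √(d² - r²) = √(11² - 5²) = √(121 - 25) = √96 = 4*sqrt(6)

4*sqrt(6)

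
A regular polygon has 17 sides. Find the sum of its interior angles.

The sum of interior angles of an n-sided polygon is (n - 2) * 180.
For n = 17: (17 - 2) * 180 = 15 * 180 = 2700 degrees.

2700 degrees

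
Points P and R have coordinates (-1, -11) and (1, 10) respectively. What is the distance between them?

d = sqrt((2)^2 + (21)^2) = sqrt(445)

sqrt(445)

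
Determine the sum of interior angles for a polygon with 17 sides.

The sum of interior angles of an n-sided polygon is (n - 2) * 180.
For n = 17: (17 - 2) * 180 = 15 * 180 = 2700 degrees.

2700 degrees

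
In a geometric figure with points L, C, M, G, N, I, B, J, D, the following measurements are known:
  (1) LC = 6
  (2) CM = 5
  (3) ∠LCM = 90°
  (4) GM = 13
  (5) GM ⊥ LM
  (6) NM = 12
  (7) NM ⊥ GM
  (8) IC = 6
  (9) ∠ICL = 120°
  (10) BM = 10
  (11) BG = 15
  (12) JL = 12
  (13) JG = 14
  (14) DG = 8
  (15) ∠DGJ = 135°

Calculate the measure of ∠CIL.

Step 1: By the law of cosines on triangle ICL: IL² = 6² + 6² − 2·6·6·cos(120°) = 108, so IL = 6·√3.
Step 2: By the inverse law of cosines on triangle CIL: cos(∠CIL) = (6² + (6·√3)² − 6²) / (2·6·6·√3) = 108/124.71 = 0.866, so ∠CIL = 30°.

Therefore, the measure of angle ∠CIL = 30°.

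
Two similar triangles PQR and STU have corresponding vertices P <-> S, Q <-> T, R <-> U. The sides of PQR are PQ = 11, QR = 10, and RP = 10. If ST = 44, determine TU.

k = 44/11 = 4. TU = 4 * 10 = 40.

40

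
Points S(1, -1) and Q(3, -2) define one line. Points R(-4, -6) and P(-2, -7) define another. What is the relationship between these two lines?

Slope of line 1: m1 = (-2 - -1)/(3 - 1) = -1/2 = -1/2
Slope of line 2: m2 = (-7 - -6)/(-2 - -4) = -1/2 = -1/2
m1 = m2, so the lines are parallel.

Parallel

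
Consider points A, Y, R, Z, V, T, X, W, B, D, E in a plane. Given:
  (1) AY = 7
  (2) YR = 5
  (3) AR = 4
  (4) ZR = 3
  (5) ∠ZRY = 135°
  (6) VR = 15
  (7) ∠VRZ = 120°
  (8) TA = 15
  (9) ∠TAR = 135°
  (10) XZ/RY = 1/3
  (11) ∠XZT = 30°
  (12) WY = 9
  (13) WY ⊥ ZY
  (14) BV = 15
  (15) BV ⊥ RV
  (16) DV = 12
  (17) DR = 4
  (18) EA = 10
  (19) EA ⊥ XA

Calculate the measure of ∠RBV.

Step 1: By the law of cosines on triangle BVR: BR² = 15² + 15² − 2·15·15·cos(90°) = 450, so BR = 15·√2.
Step 2: By the inverse law of cosines on triangle RBV: cos(∠RBV) = ((15·√2)² + 15² − 15²) / (2·15·√2·15) = 450/636.4 = 0.7071, so ∠RBV = 45°.

Therefore, the measure of angle ∠RBV = 45°.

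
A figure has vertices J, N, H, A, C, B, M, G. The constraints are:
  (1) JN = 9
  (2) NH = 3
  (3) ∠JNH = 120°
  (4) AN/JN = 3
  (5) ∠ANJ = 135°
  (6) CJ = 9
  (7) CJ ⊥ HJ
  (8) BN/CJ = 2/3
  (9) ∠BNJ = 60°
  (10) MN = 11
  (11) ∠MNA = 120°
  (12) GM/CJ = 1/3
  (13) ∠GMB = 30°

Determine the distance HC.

Step 1: By the law of cosines on triangle JNH: JH² = 9² + 3² − 2·9·3·cos(120°) = 117, so JH = 3·√13.
Step 2: By the law of cosines on triangle HJC: HC² = (3·√13)² + 9² − 2·3·√13·9·cos(90°) = 198, so HC = 3·√22.

Therefore, the length of HC = 3·√22.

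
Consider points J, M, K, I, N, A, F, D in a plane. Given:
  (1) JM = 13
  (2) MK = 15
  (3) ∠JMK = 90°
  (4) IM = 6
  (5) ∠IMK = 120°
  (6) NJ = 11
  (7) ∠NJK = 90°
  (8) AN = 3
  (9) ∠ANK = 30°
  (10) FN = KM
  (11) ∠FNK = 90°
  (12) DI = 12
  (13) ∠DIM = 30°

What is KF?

From the given relations: FN = KM = 15.
Step 1: By the law of cosines on triangle JMK: JK² = 13² + 15² − 2·13·15·cos(90°) = 394, so JK ≈ 19.85.
Step 2: By the law of cosines on triangle NJK: NK² = 11² + 19.85² − 2·11·19.85·cos(90°) = 515, so NK ≈ 22.69.
Step 3: By the law of cosines on triangle KNF: KF² = 22.69² + 15² − 2·22.69·15·cos(90°) = 740, so KF = 2·√185.

Therefore, the length of KF = 2·√185.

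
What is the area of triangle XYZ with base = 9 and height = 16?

Area = (1/2) * base * height
Area = (1/2) * 9 * 16
Area = 72

72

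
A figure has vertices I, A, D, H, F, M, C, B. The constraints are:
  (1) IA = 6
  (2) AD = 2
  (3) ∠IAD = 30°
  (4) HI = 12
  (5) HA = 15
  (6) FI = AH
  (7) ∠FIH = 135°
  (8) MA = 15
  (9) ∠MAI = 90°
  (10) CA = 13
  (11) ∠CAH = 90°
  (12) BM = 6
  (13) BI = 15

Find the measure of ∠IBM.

Step 1: By the law of cosines on triangle IAM: IM² = 6² + 15² − 2·6·15·cos(90°) = 261, so IM = 3·√29.
Step 2: By the inverse law of cosines on triangle IBM: cos(∠IBM) = (15² + 6² − (3·√29)²) / (2·15·6) = 0/180 = 0, so ∠IBM = 90°.

Therefore, the measure of angle ∠IBM = 90°.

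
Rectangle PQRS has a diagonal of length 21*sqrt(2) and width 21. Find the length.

The diagonal of a rectangle forms a right triangle with the two sides.
Rearranging the Pythagorean theorem: missing side = sqrt(d^2 - known^2).
= sqrt(882 - 441) = sqrt(441) = 21.

21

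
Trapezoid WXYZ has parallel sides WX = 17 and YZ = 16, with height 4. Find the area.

Area = (17 + 16) * 4 / 2 = 132 / 2 = 66

66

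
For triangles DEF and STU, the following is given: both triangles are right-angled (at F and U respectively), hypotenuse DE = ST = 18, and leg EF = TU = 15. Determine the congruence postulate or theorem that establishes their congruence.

The given information provides:
both triangles are right-angled (at F and U respectively), hypotenuse DE = ST = 18, and leg EF = TU = 15
This matches the HL congruence theorem.
The hypotenuse and one leg of two right triangles are equal (Hypotenuse-Leg).

HL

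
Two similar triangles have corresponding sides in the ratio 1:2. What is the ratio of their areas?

Area scales with the square of linear dimensions. If every length is multiplied by 1/2, then the area is multiplied by (1/2)^2 = 1/4.
The area ratio is 1:4.

1:4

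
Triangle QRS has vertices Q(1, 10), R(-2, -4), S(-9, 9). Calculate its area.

The Shoelace formula computes the area from vertex coordinates by summing cross products.
For vertices (1,10), (-2,-4), (-9,9):
Signed sum = 1*-4 - -2*10 + -2*9 - -9*-4 + -9*10 - 1*9
= 16 + -54 + -99 = -137
Area = (1/2)|-137| = 137/2.

137/2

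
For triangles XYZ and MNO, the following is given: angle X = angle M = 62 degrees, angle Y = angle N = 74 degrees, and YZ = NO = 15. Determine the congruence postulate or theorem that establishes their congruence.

Consider the given information: angle X = angle M = 62 degrees, angle Y = angle N = 74 degrees, and YZ = NO = 15
This is not SSS or HL: SSS requires all three pairs of sides, but we don't have that. HL only applies to right triangles with matching hypotenuse and leg.
The correct criterion is AAS. Two pairs of corresponding angles and a non-included side are equal (Angle-Angle-Side).

AAS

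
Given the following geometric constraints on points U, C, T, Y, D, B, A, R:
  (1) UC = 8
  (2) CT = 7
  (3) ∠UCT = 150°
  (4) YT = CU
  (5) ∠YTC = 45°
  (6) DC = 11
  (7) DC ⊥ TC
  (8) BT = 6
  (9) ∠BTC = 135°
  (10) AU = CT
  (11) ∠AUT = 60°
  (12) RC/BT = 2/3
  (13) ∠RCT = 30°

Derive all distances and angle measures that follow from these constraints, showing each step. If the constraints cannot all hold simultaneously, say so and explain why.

The constraints are consistent.

From the given relations:
  YT = CU = 8
  AU = CT = 7
  RC = 2/3·BT = 2/3·6 = 4

Step 1: From UC = 8, CT = 7, and ∠UCT = 150°, by the law of cosines:
  UT² = UC² + CT² - 2·UC·CT·cos(150°) = 64 + 49 + 96.99 = 210
  UT ≈ 14.49

Step 2: From CT = 7, TY = 8, and ∠CTY = 45°, by the law of cosines:
  CY² = CT² + TY² - 2·CT·TY·cos(45°) = 49 + 64 - 79.2 = 33.8
  CY ≈ 5.81

Step 3: From CT = 7, TB = 6, and ∠CTB = 135°, by the law of cosines:
  CB² = CT² + TB² - 2·CT·TB·cos(135°) = 49 + 36 + 59.4 = 144.4
  CB ≈ 12.02

Step 4: From TC = 7, CD = 11, and ∠TCD = 90°, by the law of cosines:
  TD² = TC² + CD² - 2·TC·CD·cos(90°) = 49 + 121 - 0 = 170
  TD = √170

Step 5: From TC = 7, CR = 4, and ∠TCR = 30°, by the law of cosines:
  TR² = TC² + CR² - 2·TC·CR·cos(30°) = 49 + 16 - 48.5 = 16.5
  TR ≈ 4.06

Step 6: From TU = 14.49, UA = 7, and ∠TUA = 60°, by the law of cosines:
  TA² = TU² + UA² - 2·TU·UA·cos(60°) = 210 + 49 - 101.4 = 157.6
  TA ≈ 12.55

Step 7: From UC = 8, UT = 14.49, CT = 7, by the inverse law of cosines:
  cos(∠CUT) = (UC² + UT² - CT²) / (2·UC·UT)
  ∠CUT = 13.98°

Step 8: From CB = 12.02, CT = 7, BT = 6, by the inverse law of cosines:
  cos(∠BCT) = (CB² + CT² - BT²) / (2·CB·CT)
  ∠BCT = 20.68°

Step 9: From CT = 7, CY = 5.81, TY = 8, by the inverse law of cosines:
  cos(∠TCY) = (CT² + CY² - TY²) / (2·CT·CY)
  ∠TCY = 76.64°

Step 10: From TC = 7, TD = √170, CD = 11, by the inverse law of cosines:
  cos(∠CTD) = (TC² + TD² - CD²) / (2·TC·TD)
  ∠CTD = 57.53°

Step 11: From TC = 7, TR = 4.06, CR = 4, by the inverse law of cosines:
  cos(∠CTR) = (TC² + TR² - CR²) / (2·TC·TR)
  ∠CTR = 29.49°

Step 12: From TC = 7, TU = 14.49, CU = 8, by the inverse law of cosines:
  cos(∠CTU) = (TC² + TU² - CU²) / (2·TC·TU)
  ∠CTU = 16.02°

Step 13: From YC = 5.81, YT = 8, CT = 7, by the inverse law of cosines:
  cos(∠CYT) = (YC² + YT² - CT²) / (2·YC·YT)
  ∠CYT = 58.36°

Step 14: From DC = 11, DT = √170, CT = 7, by the inverse law of cosines:
  cos(∠CDT) = (DC² + DT² - CT²) / (2·DC·DT)
  ∠CDT = 32.47°

Step 15: From BC = 12.02, BT = 6, CT = 7, by the inverse law of cosines:
  cos(∠CBT) = (BC² + BT² - CT²) / (2·BC·BT)
  ∠CBT = 24.32°

Step 16: From RC = 4, RT = 4.06, CT = 7, by the inverse law of cosines:
  cos(∠CRT) = (RC² + RT² - CT²) / (2·RC·RT)
  ∠CRT = 120.51°

Step 17: From TA = 12.55, TU = 14.49, AU = 7, by the inverse law of cosines:
  cos(∠ATU) = (TA² + TU² - AU²) / (2·TA·TU)
  ∠ATU = 28.88°

Step 18: From AT = 12.55, AU = 7, TU = 14.49, by the inverse law of cosines:
  cos(∠TAU) = (AT² + AU² - TU²) / (2·AT·AU)
  ∠TAU = 91.12°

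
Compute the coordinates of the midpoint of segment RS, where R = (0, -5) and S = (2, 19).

M = ((x₁ + x₂)/2, (y₁ + y₂)/2)
= ((0 + 2)/2, (-5 + 19)/2)
= (2/2, 14/2) = (1, 7)

(1, 7)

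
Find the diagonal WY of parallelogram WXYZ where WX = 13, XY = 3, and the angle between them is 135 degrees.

The diagonal of a parallelogram can be found by treating two adjacent sides and the diagonal as a triangle.
Applying the law of cosines with sides 13, 3 and included angle 135°:
d^2 = 169 + 9 - 78*cos(135°) = 39*sqrt(2) + 178
d = sqrt(39*sqrt(2) + 178)

sqrt(39*sqrt(2) + 178)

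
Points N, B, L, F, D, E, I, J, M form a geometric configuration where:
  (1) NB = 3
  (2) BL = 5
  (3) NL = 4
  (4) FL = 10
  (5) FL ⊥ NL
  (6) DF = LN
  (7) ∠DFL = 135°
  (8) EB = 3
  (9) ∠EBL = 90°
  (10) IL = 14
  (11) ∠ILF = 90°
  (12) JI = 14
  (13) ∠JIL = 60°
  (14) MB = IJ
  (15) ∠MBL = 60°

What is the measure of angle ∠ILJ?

Step 1: By the law of cosines on triangle LIJ: LJ² = 14² + 14² − 2·14·14·cos(60°) = 196, so LJ = 14.
Step 2: By the inverse law of cosines on triangle ILJ: cos(∠ILJ) = (14² + 14² − 14²) / (2·14·14) = 196/392 = 0.5, so ∠ILJ = 60°.

Therefore, the measure of angle ∠ILJ = 60°.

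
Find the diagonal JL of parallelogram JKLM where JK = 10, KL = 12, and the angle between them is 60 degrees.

The diagonal of a parallelogram can be found by treating two adjacent sides and the diagonal as a triangle.
Applying the law of cosines with sides 10, 12 and included angle 60°:
d^2 = 100 + 144 - 240*cos(60°) = 124
d = 2*sqrt(31)

2*sqrt(31)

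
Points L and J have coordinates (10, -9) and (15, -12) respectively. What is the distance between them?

d = sqrt((15 - 10)^2 + (-12 - -9)^2)
d = sqrt(5^2 + -3^2)
d = sqrt(25 + 9)
d = sqrt(34)

sqrt(34)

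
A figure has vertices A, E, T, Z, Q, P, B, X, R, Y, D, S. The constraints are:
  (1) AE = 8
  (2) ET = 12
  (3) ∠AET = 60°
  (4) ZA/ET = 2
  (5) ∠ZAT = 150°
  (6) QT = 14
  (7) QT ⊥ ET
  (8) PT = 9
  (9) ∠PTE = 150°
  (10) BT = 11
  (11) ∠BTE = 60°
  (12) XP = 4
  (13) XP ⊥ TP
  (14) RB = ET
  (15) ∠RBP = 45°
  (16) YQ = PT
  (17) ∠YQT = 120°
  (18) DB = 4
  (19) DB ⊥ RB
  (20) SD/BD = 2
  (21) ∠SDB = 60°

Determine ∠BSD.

From the given relations: SD = 2·BD = 2·4 = 8.
Step 1: By the law of cosines on triangle SDB: SB² = 8² + 4² − 2·8·4·cos(60°) = 48, so SB = 4·√3.
Step 2: By the inverse law of cosines on triangle BSD: cos(∠BSD) = ((4·√3)² + 8² − 4²) / (2·4·√3·8) = 96/110.85 = 0.866, so ∠BSD = 30°.

Therefore, the measure of angle ∠BSD = 30°.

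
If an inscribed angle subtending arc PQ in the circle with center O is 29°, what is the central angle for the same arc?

Central angle = 2 × 29° = 58° (inscribed angle theorem).

58°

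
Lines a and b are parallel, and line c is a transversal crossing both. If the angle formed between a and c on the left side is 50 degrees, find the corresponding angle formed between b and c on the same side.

Corresponding angles formed by parallel lines and a transversal are equal.
The given angle is 50 degrees.
The corresponding angle = 50 degrees.

50 degrees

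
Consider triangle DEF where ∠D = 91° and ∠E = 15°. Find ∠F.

Let angle F = x. Then 91 + 15 + x = 180.
x = 180 - 106 = 74 degrees.

74 degrees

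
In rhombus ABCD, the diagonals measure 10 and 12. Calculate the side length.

Half-diagonals are 5 and 6. side = sqrt(5^2 + 6^2) = sqrt(61)

sqrt(61)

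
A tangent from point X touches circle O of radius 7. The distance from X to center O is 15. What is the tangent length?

The tangent, radius, and line from the external point to the center form a right triangle.
The right angle is where the tangent meets the radius.
By the Pythagorean theorem: tangent² + 7² = 15²
tangent² = 225 - 49 = 176
tangent = 4*sqrt(11)

4*sqrt(11)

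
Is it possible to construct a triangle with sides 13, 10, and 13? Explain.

Check all three triangle inequalities:
13 + 10 = 23 > 13 ✓
13 + 13 = 26 > 10 ✓
10 + 13 = 23 > 13 ✓
All conditions hold, so these sides form a valid triangle.

Yes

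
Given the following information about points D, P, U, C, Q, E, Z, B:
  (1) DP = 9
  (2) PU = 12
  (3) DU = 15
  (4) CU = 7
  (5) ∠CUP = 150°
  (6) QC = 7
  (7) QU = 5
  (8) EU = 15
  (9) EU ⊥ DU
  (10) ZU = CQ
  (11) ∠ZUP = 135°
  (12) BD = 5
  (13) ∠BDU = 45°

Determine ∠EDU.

Step 1: By the law of cosines on triangle DUE: DE² = 15² + 15² − 2·15·15·cos(90°) = 450, so DE = 15·√2.
Step 2: By the inverse law of cosines on triangle EDU: cos(∠EDU) = ((15·√2)² + 15² − 15²) / (2·15·√2·15) = 450/636.4 = 0.7071, so ∠EDU = 45°.

Therefore, the measure of angle ∠EDU = 45°.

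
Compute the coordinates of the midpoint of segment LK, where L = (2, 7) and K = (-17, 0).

M = ((x₁ + x₂)/2, (y₁ + y₂)/2)
= ((2 + -17)/2, (7 + 0)/2)
= (-15/2, 7/2) = (-15/2, 7/2)

(-15/2, 7/2)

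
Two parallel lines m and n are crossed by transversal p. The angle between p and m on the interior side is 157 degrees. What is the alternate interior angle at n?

Alternate interior angles formed by parallel lines and a transversal are equal.
The given angle is 157 degrees.
The alternate interior angle = 157 degrees.

157 degrees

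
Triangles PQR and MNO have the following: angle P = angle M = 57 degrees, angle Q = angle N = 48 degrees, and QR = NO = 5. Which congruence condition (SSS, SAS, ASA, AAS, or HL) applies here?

The given information matches AAS: Two pairs of corresponding angles and a non-included side are equal (Angle-Angle-Side).

AAS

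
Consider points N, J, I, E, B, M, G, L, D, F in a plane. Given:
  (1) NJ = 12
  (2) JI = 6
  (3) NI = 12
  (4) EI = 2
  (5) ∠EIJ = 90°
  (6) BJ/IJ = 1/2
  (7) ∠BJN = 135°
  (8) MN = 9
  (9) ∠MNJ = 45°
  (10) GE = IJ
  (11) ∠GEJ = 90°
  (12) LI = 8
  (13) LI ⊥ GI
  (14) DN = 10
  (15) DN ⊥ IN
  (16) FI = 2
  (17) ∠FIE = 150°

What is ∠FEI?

Step 1: By the law of cosines on triangle EIF: EF² = 2² + 2² − 2·2·2·cos(150°) = 14.93, so EF ≈ 3.86.
Step 2: By the inverse law of cosines on triangle FEI: cos(∠FEI) = (3.86² + 2² − 2²) / (2·3.86·2) = 14.93/15.45 = 0.9659, so ∠FEI = 15°.

Therefore, the measure of angle ∠FEI = 15°.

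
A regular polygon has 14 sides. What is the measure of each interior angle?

Each interior angle of a regular n-gon is (n - 2) * 180 / n.
For n = 14: (14 - 2) * 180 / 14 = 2160/14 = 1080/7 degrees.

1080/7 degrees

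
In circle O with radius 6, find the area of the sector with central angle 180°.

Sector area = πr² × θ/360
= π × 6² × 1/2
= π × 36 × 1/2
= 18*pi

18*pi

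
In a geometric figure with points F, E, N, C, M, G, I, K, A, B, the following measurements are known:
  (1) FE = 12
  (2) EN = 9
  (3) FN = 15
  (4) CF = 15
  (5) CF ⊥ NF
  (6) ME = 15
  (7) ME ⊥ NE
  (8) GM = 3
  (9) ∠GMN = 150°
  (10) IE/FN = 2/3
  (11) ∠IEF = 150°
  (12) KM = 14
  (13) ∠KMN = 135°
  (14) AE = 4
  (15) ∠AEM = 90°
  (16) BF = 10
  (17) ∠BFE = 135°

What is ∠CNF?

Step 1: By the law of cosines on triangle NFC: NC² = 15² + 15² − 2·15·15·cos(90°) = 450, so NC = 15·√2.
Step 2: By the inverse law of cosines on triangle CNF: cos(∠CNF) = ((15·√2)² + 15² − 15²) / (2·15·√2·15) = 450/636.4 = 0.7071, so ∠CNF = 45°.

Therefore, the measure of angle ∠CNF = 45°.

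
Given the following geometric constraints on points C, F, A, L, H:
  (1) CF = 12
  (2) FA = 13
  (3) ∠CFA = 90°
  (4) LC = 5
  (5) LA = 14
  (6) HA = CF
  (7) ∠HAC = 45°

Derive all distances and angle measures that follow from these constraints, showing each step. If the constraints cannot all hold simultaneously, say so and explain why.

The constraints are consistent.

From the given relations:
  HA = CF = 12

Step 1: From CF = 12, FA = 13, and ∠CFA = 90°, by the law of cosines:
  CA² = CF² + FA² - 2·CF·FA·cos(90°) = 144 + 169 - 0 = 313
  CA ≈ 17.69

Step 2: From CA = 17.69, AH = 12, and ∠CAH = 45°, by the law of cosines:
  CH² = CA² + AH² - 2·CA·AH·cos(45°) = 313 + 144 - 300.2 = 156.8
  CH ≈ 12.52

Step 3: From CA = 17.69, CF = 12, AF = 13, by the inverse law of cosines:
  cos(∠ACF) = (CA² + CF² - AF²) / (2·CA·CF)
  ∠ACF = 47.29°

Step 4: From CA = 17.69, CL = 5, AL = 14, by the inverse law of cosines:
  cos(∠ACL) = (CA² + CL² - AL²) / (2·CA·CL)
  ∠ACL = 36.62°

Step 5: From AC = 17.69, AF = 13, CF = 12, by the inverse law of cosines:
  cos(∠CAF) = (AC² + AF² - CF²) / (2·AC·AF)
  ∠CAF = 42.71°

Step 6: From AC = 17.69, AL = 14, CL = 5, by the inverse law of cosines:
  cos(∠CAL) = (AC² + AL² - CL²) / (2·AC·AL)
  ∠CAL = 12.3°

Step 7: From LA = 14, LC = 5, AC = 17.69, by the inverse law of cosines:
  cos(∠ALC) = (LA² + LC² - AC²) / (2·LA·LC)
  ∠ALC = 131.08°

Step 8: From CA = 17.69, CH = 12.52, AH = 12, by the inverse law of cosines:
  cos(∠ACH) = (CA² + CH² - AH²) / (2·CA·CH)
  ∠ACH = 42.67°

Step 9: From HA = 12, HC = 12.52, AC = 17.69, by the inverse law of cosines:
  cos(∠AHC) = (HA² + HC² - AC²) / (2·HA·HC)
  ∠AHC = 92.33°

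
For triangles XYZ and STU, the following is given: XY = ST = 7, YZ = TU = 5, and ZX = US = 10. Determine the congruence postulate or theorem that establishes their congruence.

The given information provides:
XY = ST = 7, YZ = TU = 5, and ZX = US = 10
This matches the SSS congruence theorem.
All three pairs of corresponding sides are equal (Side-Side-Side).

SSS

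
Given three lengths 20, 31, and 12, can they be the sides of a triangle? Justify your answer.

Check all three triangle inequalities:
20 + 31 = 51 > 12 ✓
20 + 12 = 32 > 31 ✓
31 + 12 = 43 > 20 ✓
All conditions hold, so these sides form a valid triangle.

Yes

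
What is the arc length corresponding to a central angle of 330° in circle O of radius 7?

The full circumference is 2πr = 2π(7) = 14*pi.
The arc spans 330° out of 360°, which is a fraction of 11/12.
Arc length = 14*pi × 11/12 = 77*pi/6.

77*pi/6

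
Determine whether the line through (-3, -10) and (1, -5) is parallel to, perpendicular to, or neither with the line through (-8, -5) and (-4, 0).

Slope of line 1: m1 = (-5 - -10)/(1 - -3) = 5/4 = 5/4
Slope of line 2: m2 = (0 - -5)/(-4 - -8) = 5/4 = 5/4
Two lines are parallel if and only if they have equal slopes (or both are vertical).
Here m1 = m2 = 5/4, confirming the lines are parallel.

Parallel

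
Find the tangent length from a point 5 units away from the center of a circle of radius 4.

The tangent, radius, and line from the external point to the center form a right triangle.
The right angle is where the tangent meets the radius.
By the Pythagorean theorem: tangent² + 4² = 5²
tangent² = 25 - 16 = 9
tangent = 3

3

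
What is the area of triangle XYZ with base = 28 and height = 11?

A triangle's area is half the area of a rectangle with the same base and height.
Area = (1/2) * 28 * 11 = 154.

154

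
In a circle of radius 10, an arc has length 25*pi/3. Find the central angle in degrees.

The full circumference is 2πr = 20*pi.
The arc is 25*pi/3 / 20*pi = 5/12 of the full circle.
So the central angle = 5/12 × 360° = 150°.

150°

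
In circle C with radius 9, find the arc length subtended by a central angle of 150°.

Arc length = 2πr × θ/360
= 2π × 9 × 5/12
= 15*pi/2

15*pi/2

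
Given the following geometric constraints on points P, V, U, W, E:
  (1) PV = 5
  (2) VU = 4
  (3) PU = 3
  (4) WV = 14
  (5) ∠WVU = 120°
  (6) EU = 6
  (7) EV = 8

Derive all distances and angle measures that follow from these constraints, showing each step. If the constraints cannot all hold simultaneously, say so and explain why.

The constraints are consistent.

Step 1: From UV = 4, VW = 14, and ∠UVW = 120°, by the law of cosines:
  UW² = UV² + VW² - 2·UV·VW·cos(120°) = 16 + 196 + 56 = 268
  UW = 2·√67

Step 2: From PU = 3, PV = 5, UV = 4, by the inverse law of cosines:
  cos(∠UPV) = (PU² + PV² - UV²) / (2·PU·PV)
  ∠UPV = 53.13°

Step 3: From VE = 8, VU = 4, EU = 6, by the inverse law of cosines:
  cos(∠EVU) = (VE² + VU² - EU²) / (2·VE·VU)
  ∠EVU = 46.57°

Step 4: From VP = 5, VU = 4, PU = 3, by the inverse law of cosines:
  cos(∠PVU) = (VP² + VU² - PU²) / (2·VP·VU)
  ∠PVU = 36.87°

Step 5: From UE = 6, UV = 4, EV = 8, by the inverse law of cosines:
  cos(∠EUV) = (UE² + UV² - EV²) / (2·UE·UV)
  ∠EUV = 104.48°

Step 6: From UP = 3, UV = 4, PV = 5, by the inverse law of cosines:
  cos(∠PUV) = (UP² + UV² - PV²) / (2·UP·UV)
  ∠PUV = 90°

Step 7: From EU = 6, EV = 8, UV = 4, by the inverse law of cosines:
  cos(∠UEV) = (EU² + EV² - UV²) / (2·EU·EV)
  ∠UEV = 28.96°

Step 8: From UV = 4, UW = 2·√67, VW = 14, by the inverse law of cosines:
  cos(∠VUW) = (UV² + UW² - VW²) / (2·UV·UW)
  ∠VUW = 47.78°

Step 9: From WU = 2·√67, WV = 14, UV = 4, by the inverse law of cosines:
  cos(∠UWV) = (WU² + WV² - UV²) / (2·WU·WV)
  ∠UWV = 12.22°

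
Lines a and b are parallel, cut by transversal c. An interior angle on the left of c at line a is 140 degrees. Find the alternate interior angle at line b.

Alternate interior angles lie on opposite sides of the transversal, between the parallel lines.
By the alternate interior angle theorem, they are equal: 140 degrees.

140 degrees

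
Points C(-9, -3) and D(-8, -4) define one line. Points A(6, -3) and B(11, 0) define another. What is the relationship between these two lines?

Slope of line 1: m1 = (-4 - -3)/(-8 - -9) = -1/1 = -1
Slope of line 2: m2 = (0 - -3)/(11 - 6) = 3/5 = 3/5
For parallel lines we need equal slopes: -1 != 3/5.
For perpendicular lines we need m1*m2 = -1: (-1)(3/5) = -3/5 != -1.
Since neither condition holds, the lines are neither parallel nor perpendicular.

Neither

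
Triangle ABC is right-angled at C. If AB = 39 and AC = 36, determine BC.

By the Pythagorean theorem: BC^2 = AB^2 - AC^2
BC^2 = 39^2 - 36^2 = 1521 - 1296 = 225
BC = sqrt(225) = 15

15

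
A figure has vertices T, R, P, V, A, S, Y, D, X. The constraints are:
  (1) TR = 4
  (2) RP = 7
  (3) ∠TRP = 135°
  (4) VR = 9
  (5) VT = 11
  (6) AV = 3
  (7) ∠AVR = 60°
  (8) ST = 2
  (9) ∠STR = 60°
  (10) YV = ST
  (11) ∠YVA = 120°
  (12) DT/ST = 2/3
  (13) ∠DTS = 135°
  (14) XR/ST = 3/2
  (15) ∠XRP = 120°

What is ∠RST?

Step 1: By the law of cosines on triangle STR: SR² = 2² + 4² − 2·2·4·cos(60°) = 12, so SR = 2·√3.
Step 2: By the inverse law of cosines on triangle RST: cos(∠RST) = ((2·√3)² + 2² − 4²) / (2·2·√3·2) = 0/13.86 = 0, so ∠RST = 90°.

Therefore, the measure of angle ∠RST = 90°.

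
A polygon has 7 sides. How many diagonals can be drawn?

The number of diagonals in an n-gon is n(n - 3)/2.
For n = 7: 7(7 - 3)/2 = 7 × 4 / 2 = 14.

14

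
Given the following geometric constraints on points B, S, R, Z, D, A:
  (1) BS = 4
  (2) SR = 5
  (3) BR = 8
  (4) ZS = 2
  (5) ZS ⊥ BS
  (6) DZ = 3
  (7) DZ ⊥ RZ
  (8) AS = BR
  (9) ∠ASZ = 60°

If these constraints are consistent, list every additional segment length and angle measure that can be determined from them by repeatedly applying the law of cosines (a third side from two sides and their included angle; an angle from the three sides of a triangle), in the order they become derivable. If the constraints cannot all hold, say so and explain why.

The constraints are consistent. Derivable facts, in order:
After 1 step:
- BZ = 2·√5
- ZA = 2·√13
- ∠BRS = 24.15°
- ∠BSR = 125.1°
- ∠RBS = 30.75°
After 2 steps:
- ∠AZS = 106.1°
- ∠BZS = 63.43°
- ∠SAZ = 13.9°
- ∠SBZ = 26.57°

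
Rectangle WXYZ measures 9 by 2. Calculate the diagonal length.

A rectangle's diagonal splits it into two right triangles, with the diagonal as the hypotenuse.
By the Pythagorean theorem, d^2 = 9^2 + 2^2 = 85.
Therefore d = sqrt(85).

sqrt(85)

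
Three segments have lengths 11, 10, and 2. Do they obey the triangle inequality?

Yes.
The triangle inequality requires that the sum of any two sides exceeds the third.
Here 2 + 10 = 12 > 11, so the condition is met.

Yes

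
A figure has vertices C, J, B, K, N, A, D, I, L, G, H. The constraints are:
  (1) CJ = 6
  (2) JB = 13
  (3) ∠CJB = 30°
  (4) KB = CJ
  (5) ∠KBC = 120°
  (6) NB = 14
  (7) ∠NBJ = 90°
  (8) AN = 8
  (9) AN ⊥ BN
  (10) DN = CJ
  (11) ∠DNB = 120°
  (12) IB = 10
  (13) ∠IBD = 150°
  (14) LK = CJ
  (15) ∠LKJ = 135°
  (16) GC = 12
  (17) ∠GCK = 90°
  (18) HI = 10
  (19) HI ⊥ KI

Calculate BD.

From the given relations: DN = CJ = 6.
Step 1: By the law of cosines on triangle BND: BD² = 14² + 6² − 2·14·6·cos(120°) = 316, so BD = 2·√79.

Therefore, the length of BD = 2·√79.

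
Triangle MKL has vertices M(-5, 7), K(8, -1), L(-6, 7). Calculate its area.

Using the Shoelace formula for a triangle:
Area = (1/2)|x0(y1 - y2) + x1(y2 - y0) + x2(y0 - y1)|
Area = (1/2)|-5(-1 - 7) + 8(7 - 7) + -6(7 - -1)|
Area = (1/2)|40 + 0 + -48|
Area = (1/2)|-8|
Area = (1/2)(8)
Area = 4

4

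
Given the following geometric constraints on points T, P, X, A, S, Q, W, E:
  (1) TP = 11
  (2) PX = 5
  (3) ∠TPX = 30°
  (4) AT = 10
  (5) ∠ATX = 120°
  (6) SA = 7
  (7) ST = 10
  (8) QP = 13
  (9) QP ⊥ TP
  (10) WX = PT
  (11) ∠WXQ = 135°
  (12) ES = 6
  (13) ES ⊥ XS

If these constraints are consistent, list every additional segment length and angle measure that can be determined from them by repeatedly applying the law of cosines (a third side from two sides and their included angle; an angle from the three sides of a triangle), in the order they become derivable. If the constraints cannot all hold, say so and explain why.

The constraints are consistent. Derivable facts, in order:
After 1 step:
- TQ ≈ 17.03
- TX ≈ 7.12
- ∠AST = 69.51°
- ∠ATS = 40.97°
- ∠SAT = 69.51°
After 2 steps:
- XA ≈ 14.9
- ∠PQT = 40.24°
- ∠PTQ = 49.76°
- ∠PTX = 20.55°
- ∠PXT = 129.45°
After 3 steps:
- ∠AXT = 35.54°
- ∠TAX = 24.46°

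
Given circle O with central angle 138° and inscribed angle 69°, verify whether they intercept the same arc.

By the inscribed angle theorem, if both angles subtend the same arc, the inscribed angle must be half the central angle.
Half of 138° = 69°, which equals the given inscribed angle of 69°.
Therefore, yes, they correspond to the same arc.

Yes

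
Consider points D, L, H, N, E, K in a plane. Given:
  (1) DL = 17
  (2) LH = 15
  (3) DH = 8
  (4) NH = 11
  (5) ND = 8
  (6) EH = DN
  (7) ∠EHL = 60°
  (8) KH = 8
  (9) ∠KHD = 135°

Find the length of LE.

From the given relations: EH = DN = 8.
Step 1: By the law of cosines on triangle LHE: LE² = 15² + 8² − 2·15·8·cos(60°) = 169, so LE = 13.

Therefore, the length of LE = 13.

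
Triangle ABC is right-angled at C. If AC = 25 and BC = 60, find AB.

AB = sqrt(25^2 + 60^2) = sqrt(4225) = 65

65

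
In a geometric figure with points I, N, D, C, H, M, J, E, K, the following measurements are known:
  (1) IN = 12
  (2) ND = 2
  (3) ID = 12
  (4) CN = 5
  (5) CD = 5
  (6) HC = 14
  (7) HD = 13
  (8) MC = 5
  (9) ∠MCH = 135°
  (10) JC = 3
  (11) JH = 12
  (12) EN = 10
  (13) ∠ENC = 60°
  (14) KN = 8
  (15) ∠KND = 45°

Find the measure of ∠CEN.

Step 1: By the law of cosines on triangle ENC: EC² = 10² + 5² − 2·10·5·cos(60°) = 75, so EC = 5·√3.
Step 2: By the inverse law of cosines on triangle CEN: cos(∠CEN) = ((5·√3)² + 10² − 5²) / (2·5·√3·10) = 150/173.21 = 0.866, so ∠CEN = 30°.

Therefore, the measure of angle ∠CEN = 30°.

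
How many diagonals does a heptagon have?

Each of the 7 vertices connects to 4 non-adjacent vertices via diagonals.
Total connections = 7 × 4 = 28, but each diagonal is counted twice.
Number of diagonals = 28 / 2 = 14.

14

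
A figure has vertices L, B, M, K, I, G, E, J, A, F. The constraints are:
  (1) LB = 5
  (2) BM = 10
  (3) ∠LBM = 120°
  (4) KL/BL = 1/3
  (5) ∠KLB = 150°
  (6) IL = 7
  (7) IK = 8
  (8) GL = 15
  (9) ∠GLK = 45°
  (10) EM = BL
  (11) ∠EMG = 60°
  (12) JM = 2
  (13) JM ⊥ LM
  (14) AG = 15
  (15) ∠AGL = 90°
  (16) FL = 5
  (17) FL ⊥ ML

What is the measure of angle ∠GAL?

Step 1: By the law of cosines on triangle AGL: AL² = 15² + 15² − 2·15·15·cos(90°) = 450, so AL = 15·√2.
Step 2: By the inverse law of cosines on triangle GAL: cos(∠GAL) = (15² + (15·√2)² − 15²) / (2·15·15·√2) = 450/636.4 = 0.7071, so ∠GAL = 45°.

Therefore, the measure of angle ∠GAL = 45°.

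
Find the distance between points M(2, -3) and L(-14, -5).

The horizontal distance is |-14 - 2| = 16 and the vertical distance is |-5 - -3| = 2.
By the Pythagorean theorem, d = sqrt(16^2 + 2^2) = sqrt(260) = 2*sqrt(65).

2*sqrt(65)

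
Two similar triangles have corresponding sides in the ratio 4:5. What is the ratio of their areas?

The ratio of areas of similar triangles equals the square of the side ratio.
Side ratio = 4:5
Area ratio = (4/5)^2 = 16/25 = 16:25

16:25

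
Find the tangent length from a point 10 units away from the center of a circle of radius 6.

The tangent, radius, and line from the external point to the center form a right triangle.
The right angle is where the tangent meets the radius.
By the Pythagorean theorem: tangent² + 6² = 10²
tangent² = 100 - 36 = 64
tangent = 8

8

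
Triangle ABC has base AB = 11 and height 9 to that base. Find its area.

Area = (1/2) * base * height
Area = (1/2) * 11 * 9
Area = 99/2

99/2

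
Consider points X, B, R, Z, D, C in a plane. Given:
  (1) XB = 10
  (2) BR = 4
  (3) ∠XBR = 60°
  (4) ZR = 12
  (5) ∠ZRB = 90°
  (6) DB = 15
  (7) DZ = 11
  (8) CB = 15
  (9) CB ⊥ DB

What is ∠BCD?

Step 1: By the law of cosines on triangle CBD: CD² = 15² + 15² − 2·15·15·cos(90°) = 450, so CD = 15·√2.
Step 2: By the inverse law of cosines on triangle BCD: cos(∠BCD) = (15² + (15·√2)² − 15²) / (2·15·15·√2) = 450/636.4 = 0.7071, so ∠BCD = 45°.

Therefore, the measure of angle ∠BCD = 45°.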